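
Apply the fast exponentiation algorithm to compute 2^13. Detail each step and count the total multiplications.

Computing 2^13 by squaring (build up from 2^1; each line after the first costs one multiplication):

2^1 = 2
2^2 = (2^1)^2 = 2^2 = 4
2^3 = 2 * 2^2 = 2 * 4 = 8
2^6 = (2^3)^2 = 8^2 = 64
2^12 = (2^6)^2 = 64^2 = 4096
2^13 = 2 * 2^12 = 2 * 4096 = 8192

Result: 8192
Multiplications needed: 5 (5 lines after 2^1)

2^13 = 8192. Using exponentiation by squaring, this requires 5 multiplications. The key idea: if the exponent is even, square the half-power; if odd, multiply by the base once.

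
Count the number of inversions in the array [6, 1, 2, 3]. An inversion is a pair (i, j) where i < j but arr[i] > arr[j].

Finding inversions in [6, 1, 2, 3]:

(0, 1): arr[0]=6 > arr[1]=1
(0, 2): arr[0]=6 > arr[2]=2
(0, 3): arr[0]=6 > arr[3]=3

Total inversions: 3

The array has 3 inversion(s): (0,1), (0,2), (0,3). Each pair (i,j) satisfies i < j and arr[i] > arr[j].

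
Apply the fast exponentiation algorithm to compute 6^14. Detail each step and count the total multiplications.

Computing 6^14 by squaring (build up from 6^1; each line after the first costs one multiplication):

6^1 = 6
6^2 = (6^1)^2 = 6^2 = 36
6^3 = 6 * 6^2 = 6 * 36 = 216
6^6 = (6^3)^2 = 216^2 = 46656
6^7 = 6 * 6^6 = 6 * 46656 = 279936
6^14 = (6^7)^2 = 279936^2 = 78364164096

Result: 78364164096
Multiplications needed: 5 (5 lines after 6^1)

6^14 = 78364164096. Using exponentiation by squaring, this requires 5 multiplications. The key idea: if the exponent is even, square the half-power; if odd, multiply by the base once.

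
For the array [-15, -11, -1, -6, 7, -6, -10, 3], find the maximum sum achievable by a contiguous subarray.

Using Kadane's algorithm on [-15, -11, -1, -6, 7, -6, -10, 3]:

Scanning through the array:
Position 1 (value -11): max_ending_here = -11, max_so_far = -11
Position 2 (value -1): max_ending_here = -1, max_so_far = -1
Position 3 (value -6): max_ending_here = -6, max_so_far = -1
Position 4 (value 7): max_ending_here = 7, max_so_far = 7
Position 5 (value -6): max_ending_here = 1, max_so_far = 7
Position 6 (value -10): max_ending_here = -9, max_so_far = 7
Position 7 (value 3): max_ending_here = 3, max_so_far = 7

Maximum subarray: [7]
Maximum sum: 7

The maximum subarray is [7] with sum 7. This subarray runs from index 4 to index 4.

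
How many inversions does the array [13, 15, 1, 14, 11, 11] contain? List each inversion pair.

Finding inversions in [13, 15, 1, 14, 11, 11]:

(0, 2): arr[0]=13 > arr[2]=1
(0, 4): arr[0]=13 > arr[4]=11
(0, 5): arr[0]=13 > arr[5]=11
(1, 2): arr[1]=15 > arr[2]=1
(1, 3): arr[1]=15 > arr[3]=14
(1, 4): arr[1]=15 > arr[4]=11
(1, 5): arr[1]=15 > arr[5]=11
(3, 4): arr[3]=14 > arr[4]=11
(3, 5): arr[3]=14 > arr[5]=11

Total inversions: 9

The array has 9 inversion(s): (0,2), (0,4), (0,5), (1,2), (1,3), (1,4), (1,5), (3,4), (3,5). Each pair (i,j) satisfies i < j and arr[i] > arr[j].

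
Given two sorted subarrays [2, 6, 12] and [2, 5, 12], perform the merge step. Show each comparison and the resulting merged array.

Merging process:

Compare 2 vs 2: take 2 from left. Merged: [2]
Compare 6 vs 2: take 2 from right. Merged: [2, 2]
Compare 6 vs 5: take 5 from right. Merged: [2, 2, 5]
Compare 6 vs 12: take 6 from left. Merged: [2, 2, 5, 6]
Compare 12 vs 12: take 12 from left. Merged: [2, 2, 5, 6, 12]
Append remaining from right: [12]. Merged: [2, 2, 5, 6, 12, 12]

Final merged array: [2, 2, 5, 6, 12, 12]
Total comparisons: 5

The merged array is [2, 2, 5, 6, 12, 12], requiring 5 comparisons. The merge step runs in O(n) time where n is the total number of elements.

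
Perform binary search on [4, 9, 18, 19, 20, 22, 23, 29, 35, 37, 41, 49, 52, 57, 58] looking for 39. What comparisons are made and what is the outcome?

Binary search for 39 in [4, 9, 18, 19, 20, 22, 23, 29, 35, 37, 41, 49, 52, 57, 58]:

lo=0, hi=14, mid=7, arr[mid]=29 -> 29 < 39, search right half
lo=8, hi=14, mid=11, arr[mid]=49 -> 49 > 39, search left half
lo=8, hi=10, mid=9, arr[mid]=37 -> 37 < 39, search right half
lo=10, hi=10, mid=10, arr[mid]=41 -> 41 > 39, search left half
lo=10 > hi=9, target 39 not found

Binary search determines that 39 is not in the array after 4 comparisons. The search space was exhausted without finding the target.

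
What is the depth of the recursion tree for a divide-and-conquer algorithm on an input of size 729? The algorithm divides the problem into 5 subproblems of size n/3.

For divide and conquer with division factor 3:

Problem sizes at each level:
Level 0: 729
Level 1: 243
Level 2: 81
Level 3: 27
Level 4: 9
Level 5: 3
Level 6: 1

The root is level 0 and the size-1 base case is level 6 (the tree spans levels 0 through 6, i.e. 7 levels counting the root), so the depth is the number of divisions: log_3(729) = 6

The recursion tree depth is log_3(729) = 6. At each level, the problem size is divided by 3, so it takes 6 divisions to reduce to a base case of size 1. The algorithm makes 5 recursive calls at each level.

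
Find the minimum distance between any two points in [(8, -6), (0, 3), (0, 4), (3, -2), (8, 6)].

Computing all pairwise distances among 5 points:

d((8, -6), (0, 3)) = 12.0416
d((8, -6), (0, 4)) = 12.8062
d((8, -6), (3, -2)) = 6.4031
d((8, -6), (8, 6)) = 12.0
d((0, 3), (0, 4)) = 1.0 <-- minimum
d((0, 3), (3, -2)) = 5.831
d((0, 3), (8, 6)) = 8.544
d((0, 4), (3, -2)) = 6.7082
d((0, 4), (8, 6)) = 8.2462
d((3, -2), (8, 6)) = 9.434

Closest pair: (0, 3) and (0, 4) with distance 1.0

The closest pair is (0, 3) and (0, 4) with Euclidean distance 1.0. For 5 points, brute-force pairwise comparison is shown above. For large n, the divide-and-conquer algorithm (sort by x, recurse on halves, check the dividing strip) achieves O(n log n).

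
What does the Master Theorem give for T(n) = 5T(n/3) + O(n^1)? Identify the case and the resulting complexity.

Master Theorem for T(n) = 5T(n/3) + O(n^1):

a = 5, b = 3, c = 1
log_b(a) = log_3(5) = 1.4650

Case 1: c = 1 < log_3(5) = 1.4650
T(n) = O(n^(log_3 5))

For T(n) = 5T(n/3) + O(n^1): log_3(5) = 1.4650. This is Case 1 of the Master Theorem (c < log_b(a), work dominated by leaves), giving O(n^(log_3 5)).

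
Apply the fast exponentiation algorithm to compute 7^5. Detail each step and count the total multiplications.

Computing 7^5 by squaring (build up from 7^1; each line after the first costs one multiplication):

7^1 = 7
7^2 = (7^1)^2 = 7^2 = 49
7^4 = (7^2)^2 = 49^2 = 2401
7^5 = 7 * 7^4 = 7 * 2401 = 16807

Result: 16807
Multiplications needed: 3 (3 lines after 7^1)

7^5 = 16807. Using exponentiation by squaring, this requires 3 multiplications. The key idea: if the exponent is even, square the half-power; if odd, multiply by the base once.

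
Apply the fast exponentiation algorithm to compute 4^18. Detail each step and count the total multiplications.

Computing 4^18 by squaring (build up from 4^1; each line after the first costs one multiplication):

4^1 = 4
4^2 = (4^1)^2 = 4^2 = 16
4^4 = (4^2)^2 = 16^2 = 256
4^8 = (4^4)^2 = 256^2 = 65536
4^9 = 4 * 4^8 = 4 * 65536 = 262144
4^18 = (4^9)^2 = 262144^2 = 68719476736

Result: 68719476736
Multiplications needed: 5 (5 lines after 4^1)

4^18 = 68719476736. Using exponentiation by squaring, this requires 5 multiplications. The key idea: if the exponent is even, square the half-power; if odd, multiply by the base once.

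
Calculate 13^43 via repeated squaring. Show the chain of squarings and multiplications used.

Computing 13^43 by squaring (build up from 13^1; each line after the first costs one multiplication):

13^1 = 13
13^2 = (13^1)^2 = 13^2 = 169
13^4 = (13^2)^2 = 169^2 = 28561
13^5 = 13 * 13^4 = 13 * 28561 = 371293
13^10 = (13^5)^2 = 371293^2 = 137858491849
13^20 = (13^10)^2 = 137858491849^2 = 19004963774880799438801
13^21 = 13 * 13^20 = 13 * 19004963774880799438801 = 247064529073450392704413
13^42 = (13^21)^2 = 247064529073450392704413^2 = 61040881526285814362156628321386486455989674569
13^43 = 13 * 13^42 = 13 * 61040881526285814362156628321386486455989674569 = 793531459841715586708036168178024323927865769397

Result: 793531459841715586708036168178024323927865769397
Multiplications needed: 8 (8 lines after 13^1)

13^43 = 793531459841715586708036168178024323927865769397. Using exponentiation by squaring, this requires 8 multiplications. The key idea: if the exponent is even, square the half-power; if odd, multiply by the base once.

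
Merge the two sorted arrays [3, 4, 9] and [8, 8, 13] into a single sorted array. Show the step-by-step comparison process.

Merging process:

Compare 3 vs 8: take 3 from left. Merged: [3]
Compare 4 vs 8: take 4 from left. Merged: [3, 4]
Compare 9 vs 8: take 8 from right. Merged: [3, 4, 8]
Compare 9 vs 8: take 8 from right. Merged: [3, 4, 8, 8]
Compare 9 vs 13: take 9 from left. Merged: [3, 4, 8, 8, 9]
Append remaining from right: [13]. Merged: [3, 4, 8, 8, 9, 13]

Final merged array: [3, 4, 8, 8, 9, 13]
Total comparisons: 5

The merged array is [3, 4, 8, 8, 9, 13], requiring 5 comparisons. The merge step runs in O(n) time where n is the total number of elements.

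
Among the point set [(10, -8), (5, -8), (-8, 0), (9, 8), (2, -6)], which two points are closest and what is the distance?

Computing all pairwise distances among 5 points:

d((10, -8), (5, -8)) = 5.0
d((10, -8), (-8, 0)) = 19.6977
d((10, -8), (9, 8)) = 16.0312
d((10, -8), (2, -6)) = 8.2462
d((5, -8), (-8, 0)) = 15.2643
d((5, -8), (9, 8)) = 16.4924
d((5, -8), (2, -6)) = 3.6056 <-- minimum
d((-8, 0), (9, 8)) = 18.7883
d((-8, 0), (2, -6)) = 11.6619
d((9, 8), (2, -6)) = 15.6525

Closest pair: (5, -8) and (2, -6) with distance 3.6056

The closest pair is (5, -8) and (2, -6) with Euclidean distance 3.6056. For 5 points, brute-force pairwise comparison is shown above. For large n, the divide-and-conquer algorithm (sort by x, recurse on halves, check the dividing strip) achieves O(n log n).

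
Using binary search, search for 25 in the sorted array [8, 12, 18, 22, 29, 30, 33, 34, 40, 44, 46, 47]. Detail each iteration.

Binary search for 25 in [8, 12, 18, 22, 29, 30, 33, 34, 40, 44, 46, 47]:

lo=0, hi=11, mid=5, arr[mid]=30 -> 30 > 25, search left half
lo=0, hi=4, mid=2, arr[mid]=18 -> 18 < 25, search right half
lo=3, hi=4, mid=3, arr[mid]=22 -> 22 < 25, search right half
lo=4, hi=4, mid=4, arr[mid]=29 -> 29 > 25, search left half
lo=4 > hi=3, target 25 not found

Binary search determines that 25 is not in the array after 4 comparisons. The search space was exhausted without finding the target.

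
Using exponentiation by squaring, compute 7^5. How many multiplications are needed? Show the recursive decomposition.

Computing 7^5 by squaring (build up from 7^1; each line after the first costs one multiplication):

7^1 = 7
7^2 = (7^1)^2 = 7^2 = 49
7^4 = (7^2)^2 = 49^2 = 2401
7^5 = 7 * 7^4 = 7 * 2401 = 16807

Result: 16807
Multiplications needed: 3 (3 lines after 7^1)

7^5 = 16807. Using exponentiation by squaring, this requires 3 multiplications. The key idea: if the exponent is even, square the half-power; if odd, multiply by the base once.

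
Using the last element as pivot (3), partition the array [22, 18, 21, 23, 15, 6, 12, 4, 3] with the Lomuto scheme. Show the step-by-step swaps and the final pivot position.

Lomuto partition with pivot = 3:

Initial array: [22, 18, 21, 23, 15, 6, 12, 4, 3]

arr[0]=22 > 3: no swap
arr[1]=18 > 3: no swap
arr[2]=21 > 3: no swap
arr[3]=23 > 3: no swap
arr[4]=15 > 3: no swap
arr[5]=6 > 3: no swap
arr[6]=12 > 3: no swap
arr[7]=4 > 3: no swap

Place pivot at position 0: [3, 18, 21, 23, 15, 6, 12, 4, 22]
Pivot position: 0

After partitioning with pivot 3, the array becomes [3, 18, 21, 23, 15, 6, 12, 4, 22]. The pivot is placed at index 0. All elements to the left of the pivot are <= 3, and all elements to the right are > 3.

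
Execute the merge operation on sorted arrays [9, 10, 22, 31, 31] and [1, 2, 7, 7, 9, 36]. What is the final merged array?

Merging process:

Compare 9 vs 1: take 1 from right. Merged: [1]
Compare 9 vs 2: take 2 from right. Merged: [1, 2]
Compare 9 vs 7: take 7 from right. Merged: [1, 2, 7]
Compare 9 vs 7: take 7 from right. Merged: [1, 2, 7, 7]
Compare 9 vs 9: take 9 from left. Merged: [1, 2, 7, 7, 9]
Compare 10 vs 9: take 9 from right. Merged: [1, 2, 7, 7, 9, 9]
Compare 10 vs 36: take 10 from left. Merged: [1, 2, 7, 7, 9, 9, 10]
Compare 22 vs 36: take 22 from left. Merged: [1, 2, 7, 7, 9, 9, 10, 22]
Compare 31 vs 36: take 31 from left. Merged: [1, 2, 7, 7, 9, 9, 10, 22, 31]
Compare 31 vs 36: take 31 from left. Merged: [1, 2, 7, 7, 9, 9, 10, 22, 31, 31]
Append remaining from right: [36]. Merged: [1, 2, 7, 7, 9, 9, 10, 22, 31, 31, 36]

Final merged array: [1, 2, 7, 7, 9, 9, 10, 22, 31, 31, 36]
Total comparisons: 10

The merged array is [1, 2, 7, 7, 9, 9, 10, 22, 31, 31, 36], requiring 10 comparisons. The merge step runs in O(n) time where n is the total number of elements.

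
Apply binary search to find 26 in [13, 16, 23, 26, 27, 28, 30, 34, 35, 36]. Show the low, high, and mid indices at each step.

Binary search for 26 in [13, 16, 23, 26, 27, 28, 30, 34, 35, 36]:

lo=0, hi=9, mid=4, arr[mid]=27 -> 27 > 26, search left half
lo=0, hi=3, mid=1, arr[mid]=16 -> 16 < 26, search right half
lo=2, hi=3, mid=2, arr[mid]=23 -> 23 < 26, search right half
lo=3, hi=3, mid=3, arr[mid]=26 -> Found target at index 3!

Binary search finds 26 at index 3 after 4 comparisons. The search repeatedly halves the search space by comparing with the middle element.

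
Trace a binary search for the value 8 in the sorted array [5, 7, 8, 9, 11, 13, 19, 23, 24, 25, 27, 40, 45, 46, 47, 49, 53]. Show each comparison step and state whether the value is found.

Binary search for 8 in [5, 7, 8, 9, 11, 13, 19, 23, 24, 25, 27, 40, 45, 46, 47, 49, 53]:

lo=0, hi=16, mid=8, arr[mid]=24 -> 24 > 8, search left half
lo=0, hi=7, mid=3, arr[mid]=9 -> 9 > 8, search left half
lo=0, hi=2, mid=1, arr[mid]=7 -> 7 < 8, search right half
lo=2, hi=2, mid=2, arr[mid]=8 -> Found target at index 2!

Binary search finds 8 at index 2 after 4 comparisons. The search repeatedly halves the search space by comparing with the middle element.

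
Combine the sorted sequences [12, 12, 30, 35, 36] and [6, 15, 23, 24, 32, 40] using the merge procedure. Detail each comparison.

Merging process:

Compare 12 vs 6: take 6 from right. Merged: [6]
Compare 12 vs 15: take 12 from left. Merged: [6, 12]
Compare 12 vs 15: take 12 from left. Merged: [6, 12, 12]
Compare 30 vs 15: take 15 from right. Merged: [6, 12, 12, 15]
Compare 30 vs 23: take 23 from right. Merged: [6, 12, 12, 15, 23]
Compare 30 vs 24: take 24 from right. Merged: [6, 12, 12, 15, 23, 24]
Compare 30 vs 32: take 30 from left. Merged: [6, 12, 12, 15, 23, 24, 30]
Compare 35 vs 32: take 32 from right. Merged: [6, 12, 12, 15, 23, 24, 30, 32]
Compare 35 vs 40: take 35 from left. Merged: [6, 12, 12, 15, 23, 24, 30, 32, 35]
Compare 36 vs 40: take 36 from left. Merged: [6, 12, 12, 15, 23, 24, 30, 32, 35, 36]
Append remaining from right: [40]. Merged: [6, 12, 12, 15, 23, 24, 30, 32, 35, 36, 40]

Final merged array: [6, 12, 12, 15, 23, 24, 30, 32, 35, 36, 40]
Total comparisons: 10

The merged array is [6, 12, 12, 15, 23, 24, 30, 32, 35, 36, 40], requiring 10 comparisons. The merge step runs in O(n) time where n is the total number of elements.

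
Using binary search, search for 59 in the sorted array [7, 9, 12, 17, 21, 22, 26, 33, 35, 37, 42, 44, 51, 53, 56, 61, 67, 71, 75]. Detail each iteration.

Binary search for 59 in [7, 9, 12, 17, 21, 22, 26, 33, 35, 37, 42, 44, 51, 53, 56, 61, 67, 71, 75]:

lo=0, hi=18, mid=9, arr[mid]=37 -> 37 < 59, search right half
lo=10, hi=18, mid=14, arr[mid]=56 -> 56 < 59, search right half
lo=15, hi=18, mid=16, arr[mid]=67 -> 67 > 59, search left half
lo=15, hi=15, mid=15, arr[mid]=61 -> 61 > 59, search left half
lo=15 > hi=14, target 59 not found

Binary search determines that 59 is not in the array after 4 comparisons. The search space was exhausted without finding the target.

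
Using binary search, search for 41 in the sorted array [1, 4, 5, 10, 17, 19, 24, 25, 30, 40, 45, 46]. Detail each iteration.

Binary search for 41 in [1, 4, 5, 10, 17, 19, 24, 25, 30, 40, 45, 46]:

lo=0, hi=11, mid=5, arr[mid]=19 -> 19 < 41, search right half
lo=6, hi=11, mid=8, arr[mid]=30 -> 30 < 41, search right half
lo=9, hi=11, mid=10, arr[mid]=45 -> 45 > 41, search left half
lo=9, hi=9, mid=9, arr[mid]=40 -> 40 < 41, search right half
lo=10 > hi=9, target 41 not found

Binary search determines that 41 is not in the array after 4 comparisons. The search space was exhausted without finding the target.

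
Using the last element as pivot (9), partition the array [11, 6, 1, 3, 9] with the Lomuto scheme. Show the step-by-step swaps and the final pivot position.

Lomuto partition with pivot = 9:

Initial array: [11, 6, 1, 3, 9]

arr[0]=11 > 9: no swap
arr[1]=6 <= 9: swap with position 0, array becomes [6, 11, 1, 3, 9]
arr[2]=1 <= 9: swap with position 1, array becomes [6, 1, 11, 3, 9]
arr[3]=3 <= 9: swap with position 2, array becomes [6, 1, 3, 11, 9]

Place pivot at position 3: [6, 1, 3, 9, 11]
Pivot position: 3

After partitioning with pivot 9, the array becomes [6, 1, 3, 9, 11]. The pivot is placed at index 3. All elements to the left of the pivot are <= 9, and all elements to the right are > 9.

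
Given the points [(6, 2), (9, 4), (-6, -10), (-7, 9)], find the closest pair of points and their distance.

Computing all pairwise distances among 4 points:

d((6, 2), (9, 4)) = 3.6056 <-- minimum
d((6, 2), (-6, -10)) = 16.9706
d((6, 2), (-7, 9)) = 14.7648
d((9, 4), (-6, -10)) = 20.5183
d((9, 4), (-7, 9)) = 16.7631
d((-6, -10), (-7, 9)) = 19.0263

Closest pair: (6, 2) and (9, 4) with distance 3.6056

The closest pair is (6, 2) and (9, 4) with Euclidean distance 3.6056. For 4 points, brute-force pairwise comparison is shown above. For large n, the divide-and-conquer algorithm (sort by x, recurse on halves, check the dividing strip) achieves O(n log n).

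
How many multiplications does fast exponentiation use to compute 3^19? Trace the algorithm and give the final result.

Computing 3^19 by squaring (build up from 3^1; each line after the first costs one multiplication):

3^1 = 3
3^2 = (3^1)^2 = 3^2 = 9
3^4 = (3^2)^2 = 9^2 = 81
3^8 = (3^4)^2 = 81^2 = 6561
3^9 = 3 * 3^8 = 3 * 6561 = 19683
3^18 = (3^9)^2 = 19683^2 = 387420489
3^19 = 3 * 3^18 = 3 * 387420489 = 1162261467

Result: 1162261467
Multiplications needed: 6 (6 lines after 3^1)

3^19 = 1162261467. Using exponentiation by squaring, this requires 6 multiplications. The key idea: if the exponent is even, square the half-power; if odd, multiply by the base once.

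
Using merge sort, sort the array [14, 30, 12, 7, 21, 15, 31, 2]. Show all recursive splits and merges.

Merge sort trace:

Split: [14, 30, 12, 7, 21, 15, 31, 2] -> [14, 30, 12, 7] and [21, 15, 31, 2]
  Split: [14, 30, 12, 7] -> [14, 30] and [12, 7]
    Split: [14, 30] -> [14] and [30]
    Merge: [14] + [30] -> [14, 30]
    Split: [12, 7] -> [12] and [7]
    Merge: [12] + [7] -> [7, 12]
  Merge: [14, 30] + [7, 12] -> [7, 12, 14, 30]
  Split: [21, 15, 31, 2] -> [21, 15] and [31, 2]
    Split: [21, 15] -> [21] and [15]
    Merge: [21] + [15] -> [15, 21]
    Split: [31, 2] -> [31] and [2]
    Merge: [31] + [2] -> [2, 31]
  Merge: [15, 21] + [2, 31] -> [2, 15, 21, 31]
Merge: [7, 12, 14, 30] + [2, 15, 21, 31] -> [2, 7, 12, 14, 15, 21, 30, 31]

Final sorted array: [2, 7, 12, 14, 15, 21, 30, 31]

The merge sort proceeds by recursively splitting the array and merging sorted halves.
After all merges, the sorted array is [2, 7, 12, 14, 15, 21, 30, 31].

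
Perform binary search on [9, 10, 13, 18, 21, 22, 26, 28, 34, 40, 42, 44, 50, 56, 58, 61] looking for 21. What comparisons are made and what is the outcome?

Binary search for 21 in [9, 10, 13, 18, 21, 22, 26, 28, 34, 40, 42, 44, 50, 56, 58, 61]:

lo=0, hi=15, mid=7, arr[mid]=28 -> 28 > 21, search left half
lo=0, hi=6, mid=3, arr[mid]=18 -> 18 < 21, search right half
lo=4, hi=6, mid=5, arr[mid]=22 -> 22 > 21, search left half
lo=4, hi=4, mid=4, arr[mid]=21 -> Found target at index 4!

Binary search finds 21 at index 4 after 4 comparisons. The search repeatedly halves the search space by comparing with the middle element.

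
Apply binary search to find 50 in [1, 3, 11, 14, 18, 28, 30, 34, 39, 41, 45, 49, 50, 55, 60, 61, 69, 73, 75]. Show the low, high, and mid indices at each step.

Binary search for 50 in [1, 3, 11, 14, 18, 28, 30, 34, 39, 41, 45, 49, 50, 55, 60, 61, 69, 73, 75]:

lo=0, hi=18, mid=9, arr[mid]=41 -> 41 < 50, search right half
lo=10, hi=18, mid=14, arr[mid]=60 -> 60 > 50, search left half
lo=10, hi=13, mid=11, arr[mid]=49 -> 49 < 50, search right half
lo=12, hi=13, mid=12, arr[mid]=50 -> Found target at index 12!

Binary search finds 50 at index 12 after 4 comparisons. The search repeatedly halves the search space by comparing with the middle element.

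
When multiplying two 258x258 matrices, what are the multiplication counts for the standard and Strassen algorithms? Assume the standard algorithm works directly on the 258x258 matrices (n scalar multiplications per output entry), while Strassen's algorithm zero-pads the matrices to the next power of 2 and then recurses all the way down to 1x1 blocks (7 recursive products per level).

Matrix multiplication for 258x258 matrices:

Strassen's algorithm requires power-of-2 dimensions. Pad 258x258 to 512x512 (next power of 2).

Standard algorithm: 258^3 = 17173512 multiplications
Strassen's algorithm: 7^(log2(512)) = 7^9 = 40353607 multiplications
Difference: 17173512 - 40353607 = -23180095 (Strassen uses MORE here due to padding overhead — for small or just-over-power-of-2 n, padding can outweigh the per-level savings)

Standard: 17173512 multiplications (258^3). Strassen: 40353607 multiplications (7^9, after padding to 512x512). Strassen reduces 8 recursive multiplications to 7 at each level.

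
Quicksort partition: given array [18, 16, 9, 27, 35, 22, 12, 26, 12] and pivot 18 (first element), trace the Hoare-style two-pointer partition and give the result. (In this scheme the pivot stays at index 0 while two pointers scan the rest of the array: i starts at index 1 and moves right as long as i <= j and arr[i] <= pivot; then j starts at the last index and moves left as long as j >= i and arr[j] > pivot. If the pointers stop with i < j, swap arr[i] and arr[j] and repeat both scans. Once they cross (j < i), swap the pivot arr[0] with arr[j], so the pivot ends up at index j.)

Hoare-style two-pointer partition with pivot = 18:

Initial array: [18, 16, 9, 27, 35, 22, 12, 26, 12]

Pointers start at i = 1, j = 8.
i stops at index 3 (arr[3]=27 > 18), j stops at index 8 (arr[8]=12 <= 18): swap arr[3] and arr[8], array becomes [18, 16, 9, 12, 35, 22, 12, 26, 27]
i stops at index 4 (arr[4]=35 > 18), j stops at index 6 (arr[6]=12 <= 18): swap arr[4] and arr[6], array becomes [18, 16, 9, 12, 12, 22, 35, 26, 27]
i ends at 5, j ends at 4: the pointers have crossed (j < i), so scanning stops.

Swap pivot arr[0] with arr[4] to place pivot at position 4: [12, 16, 9, 12, 18, 22, 35, 26, 27]
Pivot position: 4

After partitioning with pivot 18, the array becomes [12, 16, 9, 12, 18, 22, 35, 26, 27]. The pivot is placed at index 4. All elements to the left of the pivot are <= 18, and all elements to the right are > 18.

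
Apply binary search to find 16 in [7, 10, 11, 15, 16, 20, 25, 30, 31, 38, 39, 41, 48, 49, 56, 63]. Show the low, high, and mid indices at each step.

Binary search for 16 in [7, 10, 11, 15, 16, 20, 25, 30, 31, 38, 39, 41, 48, 49, 56, 63]:

lo=0, hi=15, mid=7, arr[mid]=30 -> 30 > 16, search left half
lo=0, hi=6, mid=3, arr[mid]=15 -> 15 < 16, search right half
lo=4, hi=6, mid=5, arr[mid]=20 -> 20 > 16, search left half
lo=4, hi=4, mid=4, arr[mid]=16 -> Found target at index 4!

Binary search finds 16 at index 4 after 4 comparisons. The search repeatedly halves the search space by comparing with the middle element.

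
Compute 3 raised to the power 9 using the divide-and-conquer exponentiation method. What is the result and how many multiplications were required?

Computing 3^9 by squaring (build up from 3^1; each line after the first costs one multiplication):

3^1 = 3
3^2 = (3^1)^2 = 3^2 = 9
3^4 = (3^2)^2 = 9^2 = 81
3^8 = (3^4)^2 = 81^2 = 6561
3^9 = 3 * 3^8 = 3 * 6561 = 19683

Result: 19683
Multiplications needed: 4 (4 lines after 3^1)

3^9 = 19683. Using exponentiation by squaring, this requires 4 multiplications. The key idea: if the exponent is even, square the half-power; if odd, multiply by the base once.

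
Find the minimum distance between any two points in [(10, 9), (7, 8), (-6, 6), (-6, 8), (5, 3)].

Computing all pairwise distances among 5 points:

d((10, 9), (7, 8)) = 3.1623
d((10, 9), (-6, 6)) = 16.2788
d((10, 9), (-6, 8)) = 16.0312
d((10, 9), (5, 3)) = 7.8102
d((7, 8), (-6, 6)) = 13.1529
d((7, 8), (-6, 8)) = 13.0
d((7, 8), (5, 3)) = 5.3852
d((-6, 6), (-6, 8)) = 2.0 <-- minimum
d((-6, 6), (5, 3)) = 11.4018
d((-6, 8), (5, 3)) = 12.083

Closest pair: (-6, 6) and (-6, 8) with distance 2.0

The closest pair is (-6, 6) and (-6, 8) with Euclidean distance 2.0. For 5 points, brute-force pairwise comparison is shown above. For large n, the divide-and-conquer algorithm (sort by x, recurse on halves, check the dividing strip) achieves O(n log n).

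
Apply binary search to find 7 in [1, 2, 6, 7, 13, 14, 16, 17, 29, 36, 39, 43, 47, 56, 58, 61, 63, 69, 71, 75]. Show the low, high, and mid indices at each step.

Binary search for 7 in [1, 2, 6, 7, 13, 14, 16, 17, 29, 36, 39, 43, 47, 56, 58, 61, 63, 69, 71, 75]:

lo=0, hi=19, mid=9, arr[mid]=36 -> 36 > 7, search left half
lo=0, hi=8, mid=4, arr[mid]=13 -> 13 > 7, search left half
lo=0, hi=3, mid=1, arr[mid]=2 -> 2 < 7, search right half
lo=2, hi=3, mid=2, arr[mid]=6 -> 6 < 7, search right half
lo=3, hi=3, mid=3, arr[mid]=7 -> Found target at index 3!

Binary search finds 7 at index 3 after 5 comparisons. The search repeatedly halves the search space by comparing with the middle element.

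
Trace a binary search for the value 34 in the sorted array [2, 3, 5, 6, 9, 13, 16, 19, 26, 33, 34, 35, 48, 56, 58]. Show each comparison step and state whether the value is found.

Binary search for 34 in [2, 3, 5, 6, 9, 13, 16, 19, 26, 33, 34, 35, 48, 56, 58]:

lo=0, hi=14, mid=7, arr[mid]=19 -> 19 < 34, search right half
lo=8, hi=14, mid=11, arr[mid]=35 -> 35 > 34, search left half
lo=8, hi=10, mid=9, arr[mid]=33 -> 33 < 34, search right half
lo=10, hi=10, mid=10, arr[mid]=34 -> Found target at index 10!

Binary search finds 34 at index 10 after 4 comparisons. The search repeatedly halves the search space by comparing with the middle element.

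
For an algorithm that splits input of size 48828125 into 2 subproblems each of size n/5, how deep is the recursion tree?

For divide and conquer with division factor 5:

Problem sizes at each level:
Level 0: 48828125
Level 1: 9765625
Level 2: 1953125
Level 3: 390625
Level 4: 78125
Level 5: 15625
Level 6: 3125
Level 7: 625
Level 8: 125
Level 9: 25
Level 10: 5
Level 11: 1

The root is level 0 and the size-1 base case is level 11 (the tree spans levels 0 through 11, i.e. 12 levels counting the root), so the depth is the number of divisions: log_5(48828125) = 11

The recursion tree depth is log_5(48828125) = 11. At each level, the problem size is divided by 5, so it takes 11 divisions to reduce to a base case of size 1. The algorithm makes 2 recursive calls at each level.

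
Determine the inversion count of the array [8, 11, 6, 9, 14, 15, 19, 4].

Finding inversions in [8, 11, 6, 9, 14, 15, 19, 4]:

(0, 2): arr[0]=8 > arr[2]=6
(0, 7): arr[0]=8 > arr[7]=4
(1, 2): arr[1]=11 > arr[2]=6
(1, 3): arr[1]=11 > arr[3]=9
(1, 7): arr[1]=11 > arr[7]=4
(2, 7): arr[2]=6 > arr[7]=4
(3, 7): arr[3]=9 > arr[7]=4
(4, 7): arr[4]=14 > arr[7]=4
(5, 7): arr[5]=15 > arr[7]=4
(6, 7): arr[6]=19 > arr[7]=4

Total inversions: 10

The array has 10 inversion(s): (0,2), (0,7), (1,2), (1,3), (1,7), (2,7), (3,7), (4,7), (5,7), (6,7). Each pair (i,j) satisfies i < j and arr[i] > arr[j].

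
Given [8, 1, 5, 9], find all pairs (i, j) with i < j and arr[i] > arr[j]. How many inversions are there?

Finding inversions in [8, 1, 5, 9]:

(0, 1): arr[0]=8 > arr[1]=1
(0, 2): arr[0]=8 > arr[2]=5

Total inversions: 2

The array has 2 inversion(s): (0,1), (0,2). Each pair (i,j) satisfies i < j and arr[i] > arr[j].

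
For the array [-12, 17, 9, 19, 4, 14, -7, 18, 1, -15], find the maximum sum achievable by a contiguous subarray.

Using Kadane's algorithm on [-12, 17, 9, 19, 4, 14, -7, 18, 1, -15]:

Scanning through the array:
Position 1 (value 17): max_ending_here = 17, max_so_far = 17
Position 2 (value 9): max_ending_here = 26, max_so_far = 26
Position 3 (value 19): max_ending_here = 45, max_so_far = 45
Position 4 (value 4): max_ending_here = 49, max_so_far = 49
Position 5 (value 14): max_ending_here = 63, max_so_far = 63
Position 6 (value -7): max_ending_here = 56, max_so_far = 63
Position 7 (value 18): max_ending_here = 74, max_so_far = 74
Position 8 (value 1): max_ending_here = 75, max_so_far = 75
Position 9 (value -15): max_ending_here = 60, max_so_far = 75

Maximum subarray: [17, 9, 19, 4, 14, -7, 18, 1]
Maximum sum: 75

The maximum subarray is [17, 9, 19, 4, 14, -7, 18, 1] with sum 75. This subarray runs from index 1 to index 8.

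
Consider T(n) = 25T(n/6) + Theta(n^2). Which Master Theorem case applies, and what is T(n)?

Master Theorem for T(n) = 25T(n/6) + O(n^2):

a = 25, b = 6, c = 2
log_b(a) = log_6(25) = 1.7965

Case 3: c = 2 > log_6(25) = 1.7965
T(n) = O(n^2) = O(n^2)

For T(n) = 25T(n/6) + O(n^2): log_6(25) = 1.7965. This is Case 3 of the Master Theorem (c > log_b(a), work dominated by root), giving O(n^2).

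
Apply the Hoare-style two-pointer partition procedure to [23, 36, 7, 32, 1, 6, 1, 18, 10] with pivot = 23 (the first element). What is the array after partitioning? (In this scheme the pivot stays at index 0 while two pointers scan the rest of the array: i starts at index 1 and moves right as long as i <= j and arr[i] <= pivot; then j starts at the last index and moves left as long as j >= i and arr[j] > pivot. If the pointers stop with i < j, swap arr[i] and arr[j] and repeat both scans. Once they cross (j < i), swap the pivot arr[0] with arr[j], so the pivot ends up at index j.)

Hoare-style two-pointer partition with pivot = 23:

Initial array: [23, 36, 7, 32, 1, 6, 1, 18, 10]

Pointers start at i = 1, j = 8.
i stops at index 1 (arr[1]=36 > 23), j stops at index 8 (arr[8]=10 <= 23): swap arr[1] and arr[8], array becomes [23, 10, 7, 32, 1, 6, 1, 18, 36]
i stops at index 3 (arr[3]=32 > 23), j stops at index 7 (arr[7]=18 <= 23): swap arr[3] and arr[7], array becomes [23, 10, 7, 18, 1, 6, 1, 32, 36]
i ends at 7, j ends at 6: the pointers have crossed (j < i), so scanning stops.

Swap pivot arr[0] with arr[6] to place pivot at position 6: [1, 10, 7, 18, 1, 6, 23, 32, 36]
Pivot position: 6

After partitioning with pivot 23, the array becomes [1, 10, 7, 18, 1, 6, 23, 32, 36]. The pivot is placed at index 6. All elements to the left of the pivot are <= 23, and all elements to the right are > 23.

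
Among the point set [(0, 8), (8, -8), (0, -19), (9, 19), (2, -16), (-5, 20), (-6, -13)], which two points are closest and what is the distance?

Computing all pairwise distances among 7 points:

d((0, 8), (8, -8)) = 17.8885
d((0, 8), (0, -19)) = 27.0
d((0, 8), (9, 19)) = 14.2127
d((0, 8), (2, -16)) = 24.0832
d((0, 8), (-5, 20)) = 13.0
d((0, 8), (-6, -13)) = 21.8403
d((8, -8), (0, -19)) = 13.6015
d((8, -8), (9, 19)) = 27.0185
d((8, -8), (2, -16)) = 10.0
d((8, -8), (-5, 20)) = 30.8707
d((8, -8), (-6, -13)) = 14.8661
d((0, -19), (9, 19)) = 39.0512
d((0, -19), (2, -16)) = 3.6056 <-- minimum
d((0, -19), (-5, 20)) = 39.3192
d((0, -19), (-6, -13)) = 8.4853
d((9, 19), (2, -16)) = 35.6931
d((9, 19), (-5, 20)) = 14.0357
d((9, 19), (-6, -13)) = 35.3412
d((2, -16), (-5, 20)) = 36.6742
d((2, -16), (-6, -13)) = 8.544
d((-5, 20), (-6, -13)) = 33.0151

Closest pair: (0, -19) and (2, -16) with distance 3.6056

The closest pair is (0, -19) and (2, -16) with Euclidean distance 3.6056. For 7 points, brute-force pairwise comparison is shown above. For large n, the divide-and-conquer algorithm (sort by x, recurse on halves, check the dividing strip) achieves O(n log n).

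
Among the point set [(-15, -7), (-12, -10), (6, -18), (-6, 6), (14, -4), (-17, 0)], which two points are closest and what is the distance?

Computing all pairwise distances among 6 points:

d((-15, -7), (-12, -10)) = 4.2426 <-- minimum
d((-15, -7), (6, -18)) = 23.7065
d((-15, -7), (-6, 6)) = 15.8114
d((-15, -7), (14, -4)) = 29.1548
d((-15, -7), (-17, 0)) = 7.2801
d((-12, -10), (6, -18)) = 19.6977
d((-12, -10), (-6, 6)) = 17.088
d((-12, -10), (14, -4)) = 26.6833
d((-12, -10), (-17, 0)) = 11.1803
d((6, -18), (-6, 6)) = 26.8328
d((6, -18), (14, -4)) = 16.1245
d((6, -18), (-17, 0)) = 29.2062
d((-6, 6), (14, -4)) = 22.3607
d((-6, 6), (-17, 0)) = 12.53
d((14, -4), (-17, 0)) = 31.257

Closest pair: (-15, -7) and (-12, -10) with distance 4.2426

The closest pair is (-15, -7) and (-12, -10) with Euclidean distance 4.2426. For 6 points, brute-force pairwise comparison is shown above. For large n, the divide-and-conquer algorithm (sort by x, recurse on halves, check the dividing strip) achieves O(n log n).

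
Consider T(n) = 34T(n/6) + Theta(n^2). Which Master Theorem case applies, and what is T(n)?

Master Theorem for T(n) = 34T(n/6) + O(n^2):

a = 34, b = 6, c = 2
log_b(a) = log_6(34) = 1.9681

Case 3: c = 2 > log_6(34) = 1.9681
T(n) = O(n^2) = O(n^2)

For T(n) = 34T(n/6) + O(n^2): log_6(34) = 1.9681. This is Case 3 of the Master Theorem (c > log_b(a), work dominated by root), giving O(n^2).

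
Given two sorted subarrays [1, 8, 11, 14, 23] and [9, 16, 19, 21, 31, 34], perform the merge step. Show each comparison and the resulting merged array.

Merging process:

Compare 1 vs 9: take 1 from left. Merged: [1]
Compare 8 vs 9: take 8 from left. Merged: [1, 8]
Compare 11 vs 9: take 9 from right. Merged: [1, 8, 9]
Compare 11 vs 16: take 11 from left. Merged: [1, 8, 9, 11]
Compare 14 vs 16: take 14 from left. Merged: [1, 8, 9, 11, 14]
Compare 23 vs 16: take 16 from right. Merged: [1, 8, 9, 11, 14, 16]
Compare 23 vs 19: take 19 from right. Merged: [1, 8, 9, 11, 14, 16, 19]
Compare 23 vs 21: take 21 from right. Merged: [1, 8, 9, 11, 14, 16, 19, 21]
Compare 23 vs 31: take 23 from left. Merged: [1, 8, 9, 11, 14, 16, 19, 21, 23]
Append remaining from right: [31, 34]. Merged: [1, 8, 9, 11, 14, 16, 19, 21, 23, 31, 34]

Final merged array: [1, 8, 9, 11, 14, 16, 19, 21, 23, 31, 34]
Total comparisons: 9

The merged array is [1, 8, 9, 11, 14, 16, 19, 21, 23, 31, 34], requiring 9 comparisons. The merge step runs in O(n) time where n is the total number of elements.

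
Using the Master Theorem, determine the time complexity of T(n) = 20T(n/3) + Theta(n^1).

Master Theorem for T(n) = 20T(n/3) + O(n^1):

a = 20, b = 3, c = 1
log_b(a) = log_3(20) = 2.7268

Case 1: c = 1 < log_3(20) = 2.7268
T(n) = O(n^(log_3 20))

For T(n) = 20T(n/3) + O(n^1): log_3(20) = 2.7268. This is Case 1 of the Master Theorem (c < log_b(a), work dominated by leaves), giving O(n^(log_3 20)).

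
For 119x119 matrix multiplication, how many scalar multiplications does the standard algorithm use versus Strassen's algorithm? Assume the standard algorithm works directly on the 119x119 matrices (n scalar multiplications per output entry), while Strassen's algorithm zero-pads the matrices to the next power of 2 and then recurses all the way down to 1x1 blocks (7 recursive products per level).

Matrix multiplication for 119x119 matrices:

Strassen's algorithm requires power-of-2 dimensions. Pad 119x119 to 128x128 (next power of 2).

Standard algorithm: 119^3 = 1685159 multiplications
Strassen's algorithm: 7^(log2(128)) = 7^7 = 823543 multiplications
Savings: 1685159 - 823543 = 861616 multiplications

Standard: 1685159 multiplications (119^3). Strassen: 823543 multiplications (7^7, after padding to 128x128). Strassen reduces 8 recursive multiplications to 7 at each level.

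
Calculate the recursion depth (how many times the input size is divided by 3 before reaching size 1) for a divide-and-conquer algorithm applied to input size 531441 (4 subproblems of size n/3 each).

For divide and conquer with division factor 3:

Problem sizes at each level:
Level 0: 531441
Level 1: 177147
Level 2: 59049
Level 3: 19683
Level 4: 6561
Level 5: 2187
Level 6: 729
Level 7: 243
Level 8: 81
Level 9: 27
Level 10: 9
Level 11: 3
Level 12: 1

The root is level 0 and the size-1 base case is level 12 (the tree spans levels 0 through 12, i.e. 13 levels counting the root), so the depth is the number of divisions: log_3(531441) = 12

The recursion tree depth is log_3(531441) = 12. At each level, the problem size is divided by 3, so it takes 12 divisions to reduce to a base case of size 1. The algorithm makes 4 recursive calls at each level.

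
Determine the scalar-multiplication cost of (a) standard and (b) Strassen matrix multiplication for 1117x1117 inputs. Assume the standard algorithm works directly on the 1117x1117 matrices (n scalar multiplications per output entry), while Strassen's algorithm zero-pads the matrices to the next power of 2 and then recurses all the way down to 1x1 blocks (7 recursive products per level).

Matrix multiplication for 1117x1117 matrices:

Strassen's algorithm requires power-of-2 dimensions. Pad 1117x1117 to 2048x2048 (next power of 2).

Standard algorithm: 1117^3 = 1393668613 multiplications
Strassen's algorithm: 7^(log2(2048)) = 7^11 = 1977326743 multiplications
Difference: 1393668613 - 1977326743 = -583658130 (Strassen uses MORE here due to padding overhead — for small or just-over-power-of-2 n, padding can outweigh the per-level savings)

Standard: 1393668613 multiplications (1117^3). Strassen: 1977326743 multiplications (7^11, after padding to 2048x2048). Strassen reduces 8 recursive multiplications to 7 at each level.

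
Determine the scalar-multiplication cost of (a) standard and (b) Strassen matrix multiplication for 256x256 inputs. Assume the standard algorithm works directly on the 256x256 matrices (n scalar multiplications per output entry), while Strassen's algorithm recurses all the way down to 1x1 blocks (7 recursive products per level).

Matrix multiplication for 256x256 matrices:

Standard algorithm: 256^3 = 16777216 multiplications
Strassen's algorithm: 7^(log2(256)) = 7^8 = 5764801 multiplications
Savings: 16777216 - 5764801 = 11012415 multiplications

Standard: 16777216 multiplications (256^3). Strassen: 5764801 multiplications (7^8). Strassen reduces 8 recursive multiplications to 7 at each level.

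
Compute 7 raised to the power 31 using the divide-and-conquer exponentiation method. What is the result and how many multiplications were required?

Computing 7^31 by squaring (build up from 7^1; each line after the first costs one multiplication):

7^1 = 7
7^2 = (7^1)^2 = 7^2 = 49
7^3 = 7 * 7^2 = 7 * 49 = 343
7^6 = (7^3)^2 = 343^2 = 117649
7^7 = 7 * 7^6 = 7 * 117649 = 823543
7^14 = (7^7)^2 = 823543^2 = 678223072849
7^15 = 7 * 7^14 = 7 * 678223072849 = 4747561509943
7^30 = (7^15)^2 = 4747561509943^2 = 22539340290692258087863249
7^31 = 7 * 7^30 = 7 * 22539340290692258087863249 = 157775382034845806615042743

Result: 157775382034845806615042743
Multiplications needed: 8 (8 lines after 7^1)

7^31 = 157775382034845806615042743. Using exponentiation by squaring, this requires 8 multiplications. The key idea: if the exponent is even, square the half-power; if odd, multiply by the base once.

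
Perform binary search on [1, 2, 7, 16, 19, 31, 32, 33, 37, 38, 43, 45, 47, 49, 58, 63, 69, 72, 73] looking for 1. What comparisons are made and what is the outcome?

Binary search for 1 in [1, 2, 7, 16, 19, 31, 32, 33, 37, 38, 43, 45, 47, 49, 58, 63, 69, 72, 73]:

lo=0, hi=18, mid=9, arr[mid]=38 -> 38 > 1, search left half
lo=0, hi=8, mid=4, arr[mid]=19 -> 19 > 1, search left half
lo=0, hi=3, mid=1, arr[mid]=2 -> 2 > 1, search left half
lo=0, hi=0, mid=0, arr[mid]=1 -> Found target at index 0!

Binary search finds 1 at index 0 after 4 comparisons. The search repeatedly halves the search space by comparing with the middle element.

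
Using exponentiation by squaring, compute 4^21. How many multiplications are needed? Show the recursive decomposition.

Computing 4^21 by squaring (build up from 4^1; each line after the first costs one multiplication):

4^1 = 4
4^2 = (4^1)^2 = 4^2 = 16
4^4 = (4^2)^2 = 16^2 = 256
4^5 = 4 * 4^4 = 4 * 256 = 1024
4^10 = (4^5)^2 = 1024^2 = 1048576
4^20 = (4^10)^2 = 1048576^2 = 1099511627776
4^21 = 4 * 4^20 = 4 * 1099511627776 = 4398046511104

Result: 4398046511104
Multiplications needed: 6 (6 lines after 4^1)

4^21 = 4398046511104. Using exponentiation by squaring, this requires 6 multiplications. The key idea: if the exponent is even, square the half-power; if odd, multiply by the base once.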